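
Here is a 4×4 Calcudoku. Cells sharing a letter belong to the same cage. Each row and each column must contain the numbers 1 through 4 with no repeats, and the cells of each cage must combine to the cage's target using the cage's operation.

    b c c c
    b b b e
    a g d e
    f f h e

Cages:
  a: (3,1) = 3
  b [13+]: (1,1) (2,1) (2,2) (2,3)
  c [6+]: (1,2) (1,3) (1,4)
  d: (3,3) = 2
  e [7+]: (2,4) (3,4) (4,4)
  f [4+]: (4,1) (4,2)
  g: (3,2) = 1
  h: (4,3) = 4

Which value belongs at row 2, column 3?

3

The 4 cells of cage b must have sum 13, so (1,1) = 4.
Cage a is given, so (3,1) = 3.
Cage g is a single given cell, which forces (3,2) = 1.
D is a freebie; hence (3,3) = 2.
2 is placed in row 3, which forces (3,4) = 4.
Column 1 already has 3, so (4,1) = 1.
Column 2 now contains 1; hence (4,2) = 3.
H is a freebie; hence (4,3) = 4.
Row 4 already has 1, leaving (4,4) = 2.
3 is placed in column 2, leaving (1,2) = 2.
Column 1 already has 3, leaving (2,1) = 2.
Cage b needs sum 13; hence (2,2) = 4.
4 is placed in column 3; hence (2,3) = 3.
Column 4 now contains 2, leaving (2,4) = 1.
Column 3 already has 3, leaving (1,3) = 1.
Column 4 already has 1, leaving (1,4) = 3.
Filled in: 4 2 1 3 / 2 4 3 1 / 3 1 2 4 / 1 3 4 2.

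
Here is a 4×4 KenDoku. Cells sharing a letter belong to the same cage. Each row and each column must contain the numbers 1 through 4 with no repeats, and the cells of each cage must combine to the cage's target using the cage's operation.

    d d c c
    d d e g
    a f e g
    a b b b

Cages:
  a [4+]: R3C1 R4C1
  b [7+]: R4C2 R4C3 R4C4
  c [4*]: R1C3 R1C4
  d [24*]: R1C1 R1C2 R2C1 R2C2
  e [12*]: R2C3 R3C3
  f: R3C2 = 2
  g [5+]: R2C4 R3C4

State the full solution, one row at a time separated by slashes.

2 3 1 4 / 4 1 3 2 / 1 2 4 3 / 3 4 2 1

Cage f is given, leaving R3C2 = 2.
The only place for 2 in row 1 is R1C1.
The only place for 3 in row 1 is R1C2.
In row 2, 2 can only go at R2C4, so R2C4 = 2.
The two cells of cage g must have sum 5, which forces R3C4 = 3.
Cage b needs sum 7, leaving R4C3 = 2.
Cage e's pair has product 12, leaving R2C3 = 3.
3 is placed in row 3, which forces R3C1 = 1.
3 is placed in row 3, so R3C3 = 4.
Cage a needs two cells with sum 4; hence R4C1 = 3.
Column 3 already has 4, which forces R1C3 = 1.
Cage c's pair has product 4, so R1C4 = 4.
1 is placed in column 1, leaving R2C1 = 4.
Cage d has product 24, leaving R2C2 = 1.
1 is placed in column 2; hence R4C2 = 4.
4 is placed in column 4, which forces R4C4 = 1.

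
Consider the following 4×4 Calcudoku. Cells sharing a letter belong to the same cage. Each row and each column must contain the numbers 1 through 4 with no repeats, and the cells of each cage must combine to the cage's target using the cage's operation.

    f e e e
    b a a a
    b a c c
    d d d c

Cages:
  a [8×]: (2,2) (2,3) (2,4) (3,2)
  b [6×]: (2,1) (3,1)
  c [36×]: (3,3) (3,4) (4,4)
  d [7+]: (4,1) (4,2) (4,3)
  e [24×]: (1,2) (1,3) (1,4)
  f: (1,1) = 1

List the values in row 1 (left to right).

Cage f is given, so (1,1) = 1.
Cage a has product 8, so (3,2) = 1.
Cage c has product 36, so (3,3) = 3.
Cage c has product 36, leaving (3,4) = 4.
Cage c has product 36, leaving (4,4) = 3.
Cage e has product 24, which forces (1,2) = 3.
The 3 cells of cage e must have product 24, so (1,3) = 4.
3 is placed in column 4, leaving (1,4) = 2.
Cage b needs two cells with product 6, so (2,1) = 3.
Column 4 already has 2, so (2,4) = 1.
3 is placed in row 3, leaving (3,1) = 2.
Column 1 now contains 2; hence (4,1) = 4.
Row 4 now contains 4, so (4,2) = 2.
Cage d needs sum 7, leaving (4,3) = 1.
Column 2 already has 2; hence (2,2) = 4.
1 is placed in row 2, so (2,3) = 2.
Completed grid: 1 3 4 2 / 3 4 2 1 / 2 1 3 4 / 4 2 1 3.

1 3 4 2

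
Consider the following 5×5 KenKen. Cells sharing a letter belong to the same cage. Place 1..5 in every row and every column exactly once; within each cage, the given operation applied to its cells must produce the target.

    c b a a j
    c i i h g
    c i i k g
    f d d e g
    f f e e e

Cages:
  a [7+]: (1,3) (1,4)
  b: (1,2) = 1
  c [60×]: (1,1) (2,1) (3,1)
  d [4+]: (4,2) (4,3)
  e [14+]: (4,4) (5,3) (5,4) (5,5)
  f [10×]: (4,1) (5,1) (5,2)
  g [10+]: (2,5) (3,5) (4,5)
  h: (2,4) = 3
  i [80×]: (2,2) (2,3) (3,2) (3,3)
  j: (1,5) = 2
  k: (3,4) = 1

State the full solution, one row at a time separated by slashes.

5 1 3 4 2 / 4 2 5 3 1 / 3 4 2 1 5 / 2 3 1 5 4 / 1 5 4 2 3

Cage b is given; hence (1,2) = 1.
J is a freebie; hence (1,5) = 2.
Cage h is a single given cell, which forces (2,4) = 3.
Cage k is given, which forces (3,4) = 1.
Column 2 now contains 1, so (4,2) = 3.
3 is placed in row 4, which forces (4,3) = 1.
The two cells of cage a must have sum 7; hence (1,3) = 3.
Cage a needs two cells with sum 7, leaving (1,4) = 4.
The 3 cells of cage g must have sum 10; hence (2,5) = 1.
Cage f needs product 10, leaving (5,1) = 1.
Row 1 already has 4, which forces (1,1) = 5.
The 3 cells of cage c must have product 60, leaving (2,1) = 4.
The 3 cells of cage c must have product 60, which forces (3,1) = 3.
Column 1 now contains 5, leaving (4,1) = 2.
Row 4 already has 2, so (4,4) = 5.
Row 4 now contains 5; hence (4,5) = 4.
Cage e has sum 14, so (5,3) = 4.
Column 4 already has 5; hence (5,4) = 2.
Cage e has sum 14; hence (5,5) = 3.
Cage i has product 80, so (2,2) = 2.
Cage i needs product 80, which forces (2,3) = 5.
Cage i needs product 80, leaving (3,2) = 4.
The 4 cells of cage i must have product 80; hence (3,3) = 2.
Column 5 now contains 4, leaving (3,5) = 5.
2 is placed in row 5, which forces (5,2) = 5.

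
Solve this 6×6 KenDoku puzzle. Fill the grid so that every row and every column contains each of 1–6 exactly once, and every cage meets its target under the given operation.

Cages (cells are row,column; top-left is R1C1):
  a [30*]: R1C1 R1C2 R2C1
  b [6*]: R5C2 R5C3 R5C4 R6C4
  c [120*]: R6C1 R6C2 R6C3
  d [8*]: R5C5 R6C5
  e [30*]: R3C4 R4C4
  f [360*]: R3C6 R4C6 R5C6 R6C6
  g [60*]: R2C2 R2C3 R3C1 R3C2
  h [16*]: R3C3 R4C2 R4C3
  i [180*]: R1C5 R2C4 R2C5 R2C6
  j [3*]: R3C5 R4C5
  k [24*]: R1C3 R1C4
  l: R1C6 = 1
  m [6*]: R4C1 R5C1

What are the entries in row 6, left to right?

4 6 5 1 2 3

Cage l is a single given cell, which forces R1C6 = 1.
The 4 cells of cage b must have product 6, leaving R6C4 = 1.
In row 5, 5 can only go at R5C6, so R5C6 = 5.
In row 4, 5 can only go at R4C4, so R4C4 = 5.
Column 4 already has 5, leaving R3C4 = 6.
The two cells of cage k must have product 24, which forces R1C3 = 6.
Column 4 now contains 6, leaving R1C4 = 4.
The only place for 4 in row 5 is R5C5.
Column 5 already has 4; hence R6C5 = 2.
Row 5 needs a 6, and only R5C1 is open for it.
Cage m's pair has product 6, which forces R4C1 = 1.
Row 4 now contains 1, so R4C3 = 4.
Row 4 now contains 1; hence R4C5 = 3.
3 is placed in row 4, leaving R4C6 = 6.
Cage c has product 120, so R6C2 = 6.
Column 3 now contains 4, which forces R6C3 = 5.
3 is placed in column 5; hence R1C5 = 5.
Cage i has product 180; hence R2C5 = 6.
Column 3 now contains 4, leaving R3C3 = 2.
3 is placed in column 5; hence R3C5 = 1.
Row 4 already has 4; hence R4C2 = 2.
5 is placed in row 6, which forces R6C1 = 4.
Row 6 now contains 4; hence R6C6 = 3.
Cage a has product 30, so R1C1 = 2.
2 is placed in column 2; hence R1C2 = 3.
The 3 cells of cage a must have product 30, leaving R2C1 = 5.
Cage i needs product 180; hence R2C4 = 3.
Column 6 now contains 3, which forces R2C6 = 2.
5 is placed in column 1; hence R3C1 = 3.
Column 6 now contains 3, so R3C6 = 4.
Column 2 already has 3, so R5C2 = 1.
Row 5 now contains 1, which forces R5C3 = 3.
Cage b has product 6, leaving R5C4 = 2.
Column 2 already has 1, so R2C2 = 4.
Row 2 already has 3, which forces R2C3 = 1.
4 is placed in row 3, so R3C2 = 5.
Filled in: 2 3 6 4 5 1 / 5 4 1 3 6 2 / 3 5 2 6 1 4 / 1 2 4 5 3 6 / 6 1 3 2 4 5 / 4 6 5 1 2 3.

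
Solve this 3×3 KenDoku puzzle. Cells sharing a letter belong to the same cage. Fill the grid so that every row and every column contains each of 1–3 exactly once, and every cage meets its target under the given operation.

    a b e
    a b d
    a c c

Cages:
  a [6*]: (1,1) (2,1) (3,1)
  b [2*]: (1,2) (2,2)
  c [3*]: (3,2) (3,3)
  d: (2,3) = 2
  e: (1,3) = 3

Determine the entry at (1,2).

2

E is a freebie, so (1,3) = 3.
Cage d is given, which forces (2,3) = 2.
Column 3 now contains 3, which forces (3,3) = 1.
The two cells of cage b must have product 2, which forces (1,2) = 2.
2 is placed in row 2, leaving (2,2) = 1.
Row 3 now contains 1, which forces (3,2) = 3.
Row 1 already has 2, which forces (1,1) = 1.
Row 2 now contains 1, which forces (2,1) = 3.
Row 3 now contains 3; hence (3,1) = 2.
Filled in: 1 2 3 / 3 1 2 / 2 3 1.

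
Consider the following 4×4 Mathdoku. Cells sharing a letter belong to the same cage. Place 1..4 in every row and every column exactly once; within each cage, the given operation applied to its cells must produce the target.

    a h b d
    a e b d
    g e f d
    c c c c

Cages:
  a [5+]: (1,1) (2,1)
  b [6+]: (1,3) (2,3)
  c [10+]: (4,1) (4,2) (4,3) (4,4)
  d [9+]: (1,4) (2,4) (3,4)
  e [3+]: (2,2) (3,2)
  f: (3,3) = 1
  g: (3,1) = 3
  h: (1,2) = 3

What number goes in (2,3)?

2

Cage h is a single given cell; hence (1,2) = 3.
Cage g is a single given cell, leaving (3,1) = 3.
F is a freebie, so (3,3) = 1.
The two cells of cage e must have sum 3, leaving (2,2) = 1.
Cage d needs sum 9, leaving (2,4) = 3.
Row 3 now contains 1, leaving (3,2) = 2.
Row 3 now contains 2, leaving (3,4) = 4.
Column 2 already has 2, leaving (4,2) = 4.
Cage a needs two cells with sum 5, so (1,1) = 1.
Column 4 now contains 4; hence (1,4) = 2.
1 is placed in row 2, which forces (2,1) = 4.
4 is placed in row 2, which forces (2,3) = 2.
Column 1 already has 1, leaving (4,1) = 2.
Cage c has sum 10, leaving (4,3) = 3.
Column 4 now contains 2, leaving (4,4) = 1.
2 is placed in row 1, so (1,3) = 4.
Completed grid: 1 3 4 2 / 4 1 2 3 / 3 2 1 4 / 2 4 3 1.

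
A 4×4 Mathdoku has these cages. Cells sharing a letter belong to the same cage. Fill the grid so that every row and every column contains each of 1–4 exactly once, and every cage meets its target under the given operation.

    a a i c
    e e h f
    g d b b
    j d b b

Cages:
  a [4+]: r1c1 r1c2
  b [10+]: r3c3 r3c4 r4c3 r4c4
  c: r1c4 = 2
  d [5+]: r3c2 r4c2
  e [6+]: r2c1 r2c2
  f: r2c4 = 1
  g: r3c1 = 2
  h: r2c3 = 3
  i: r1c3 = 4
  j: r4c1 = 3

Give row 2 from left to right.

I is a freebie, leaving r1c3 = 4.
C is a freebie, leaving r1c4 = 2.
Cage h is given; hence r2c3 = 3.
Cage f is given; hence r2c4 = 1.
Cage g is a single given cell, leaving r3c1 = 2.
2 is placed in row 3, so r3c3 = 1.
Cage j is a single given cell, so r4c1 = 3.
Column 3 now contains 1, which forces r4c3 = 2.
Row 4 already has 3, so r4c4 = 4.
3 is placed in column 1; hence r1c1 = 1.
The two cells of cage a must have sum 4, which forces r1c2 = 3.
Column 1 now contains 2; hence r2c1 = 4.
Cage e needs two cells with sum 6; hence r2c2 = 2.
The two cells of cage d must have sum 5; hence r3c2 = 4.
Column 4 now contains 4, so r3c4 = 3.
4 is placed in row 4; hence r4c2 = 1.
Filled in: 1 3 4 2 / 4 2 3 1 / 2 4 1 3 / 3 1 2 4.

4 2 3 1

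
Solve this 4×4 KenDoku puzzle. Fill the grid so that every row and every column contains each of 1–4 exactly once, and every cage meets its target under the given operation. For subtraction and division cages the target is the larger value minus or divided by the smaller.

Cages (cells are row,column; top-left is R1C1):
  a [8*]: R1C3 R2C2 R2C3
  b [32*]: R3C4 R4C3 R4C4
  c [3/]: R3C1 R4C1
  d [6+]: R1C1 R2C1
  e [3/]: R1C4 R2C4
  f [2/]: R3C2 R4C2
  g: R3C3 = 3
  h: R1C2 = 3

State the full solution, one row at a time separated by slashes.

Cage h is given; hence R1C2 = 3.
Row 1 now contains 3; hence R1C4 = 1.
Column 4 now contains 1, which forces R2C4 = 3.
Cage g is given, so R3C3 = 3.
Cage b needs product 32, which forces R3C4 = 4.
Cage b has product 32, which forces R4C3 = 4.
The 3 cells of cage b must have product 32; hence R4C4 = 2.
Column 3 already has 4, which forces R1C3 = 2.
Cage a needs product 8, so R2C2 = 4.
Cage a needs product 8, so R2C3 = 1.
Row 3 now contains 3, leaving R3C1 = 1.
Cage f needs two cells with quotient 2, so R3C2 = 2.
The two cells of cage c must have quotient 3; hence R4C1 = 3.
Row 4 now contains 2; hence R4C2 = 1.
2 is placed in row 1; hence R1C1 = 4.
Row 2 now contains 4, which forces R2C1 = 2.

4 3 2 1 / 2 4 1 3 / 1 2 3 4 / 3 1 4 2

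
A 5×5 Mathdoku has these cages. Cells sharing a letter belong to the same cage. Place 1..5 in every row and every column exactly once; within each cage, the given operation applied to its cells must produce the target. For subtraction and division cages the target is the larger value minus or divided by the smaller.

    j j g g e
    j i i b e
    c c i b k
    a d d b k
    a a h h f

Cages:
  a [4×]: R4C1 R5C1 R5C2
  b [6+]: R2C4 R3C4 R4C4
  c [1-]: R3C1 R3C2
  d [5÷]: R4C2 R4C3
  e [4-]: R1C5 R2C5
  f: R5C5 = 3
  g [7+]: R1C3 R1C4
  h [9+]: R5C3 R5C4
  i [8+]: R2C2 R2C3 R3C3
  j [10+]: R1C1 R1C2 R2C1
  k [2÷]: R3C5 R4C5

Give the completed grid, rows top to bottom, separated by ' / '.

F is a freebie, leaving R5C5 = 3.
The only place for 3 in row 4 is R4C4.
In row 4, 4 can only go at R4C5, so R4C5 = 4.
The two cells of cage k must have quotient 2, leaving R3C5 = 2.
Cage b has sum 6, so R2C4 = 2.
Row 3 now contains 2, leaving R3C4 = 1.
The only place for 2 in row 4 is R4C1.
Cage a needs product 4; hence R5C1 = 1.
Cage a has product 4; hence R5C2 = 2.
In row 1, 2 can only go at R1C3, so R1C3 = 2.
The two cells of cage g must have sum 7, leaving R1C4 = 5.
Row 1 already has 5, so R1C5 = 1.
Column 5 now contains 1; hence R2C5 = 5.
Column 4 already has 5; hence R5C4 = 4.
Row 1 already has 5; hence R1C1 = 4.
Row 1 already has 1, leaving R1C2 = 3.
Cage j needs sum 10, leaving R2C1 = 3.
3 is placed in column 1, leaving R3C1 = 5.
5 is placed in row 3, so R3C2 = 4.
4 is placed in row 3, which forces R3C3 = 3.
4 is placed in row 5, leaving R5C3 = 5.
Column 2 already has 4, so R2C2 = 1.
Cage i needs sum 8, which forces R2C3 = 4.
The two cells of cage d must have quotient 5, which forces R4C2 = 5.
Column 3 already has 5, leaving R4C3 = 1.

4 3 2 5 1 / 3 1 4 2 5 / 5 4 3 1 2 / 2 5 1 3 4 / 1 2 5 4 3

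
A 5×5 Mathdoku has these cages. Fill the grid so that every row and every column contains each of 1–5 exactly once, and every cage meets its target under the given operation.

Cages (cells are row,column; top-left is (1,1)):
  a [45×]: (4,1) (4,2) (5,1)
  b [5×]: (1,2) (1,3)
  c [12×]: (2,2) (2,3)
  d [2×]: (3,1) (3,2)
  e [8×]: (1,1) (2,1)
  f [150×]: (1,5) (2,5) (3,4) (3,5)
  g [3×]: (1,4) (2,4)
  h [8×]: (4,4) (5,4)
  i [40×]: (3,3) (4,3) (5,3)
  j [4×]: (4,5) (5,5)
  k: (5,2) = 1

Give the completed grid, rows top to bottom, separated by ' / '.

The 4 cells of cage f must have product 150, leaving (3,4) = 5.
Cage a needs product 45; hence (4,1) = 5.
Cage a needs product 45; hence (4,2) = 3.
Cage a has product 45; hence (5,1) = 3.
K is a freebie, which forces (5,2) = 1.
Row 5 already has 1, which forces (5,5) = 4.
Column 2 already has 1; hence (1,2) = 5.
Cage b needs two cells with product 5, so (1,3) = 1.
1 is placed in row 1; hence (1,4) = 3.
Row 1 already has 3, so (1,5) = 2.
3 is placed in column 2; hence (2,2) = 4.
Cage c's pair has product 12, so (2,3) = 3.
Column 4 already has 3, which forces (2,4) = 1.
Row 2 already has 3, which forces (2,5) = 5.
Cage d's pair has product 2, so (3,1) = 1.
Column 2 already has 1, leaving (3,2) = 2.
2 is placed in row 3, so (3,3) = 4.
Column 5 already has 2, so (3,5) = 3.
Column 3 now contains 4, leaving (4,3) = 2.
Cage h needs two cells with product 8, so (4,4) = 4.
4 is placed in column 5, so (4,5) = 1.
Cage i has product 40, which forces (5,3) = 5.
Row 5 already has 4, leaving (5,4) = 2.
2 is placed in row 1, so (1,1) = 4.
Row 2 now contains 4; hence (2,1) = 2.

4 5 1 3 2 / 2 4 3 1 5 / 1 2 4 5 3 / 5 3 2 4 1 / 3 1 5 2 4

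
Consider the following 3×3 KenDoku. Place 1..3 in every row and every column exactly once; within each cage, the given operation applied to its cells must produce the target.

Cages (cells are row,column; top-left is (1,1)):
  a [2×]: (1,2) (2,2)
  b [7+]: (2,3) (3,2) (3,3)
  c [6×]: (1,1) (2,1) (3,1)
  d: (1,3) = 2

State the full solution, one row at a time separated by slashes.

3 1 2 / 1 2 3 / 2 3 1

Cage d is a single given cell; hence (1,3) = 2.
2 is placed in column 3, so (2,3) = 3.
Column 3 now contains 3; hence (3,3) = 1.
2 is placed in row 1; hence (1,2) = 1.
The two cells of cage a must have product 2; hence (2,2) = 2.
The 3 cells of cage b must have sum 7, which forces (3,2) = 3.
Row 1 now contains 1, which forces (1,1) = 3.
2 is placed in row 2, so (2,1) = 1.
Row 3 now contains 3; hence (3,1) = 2.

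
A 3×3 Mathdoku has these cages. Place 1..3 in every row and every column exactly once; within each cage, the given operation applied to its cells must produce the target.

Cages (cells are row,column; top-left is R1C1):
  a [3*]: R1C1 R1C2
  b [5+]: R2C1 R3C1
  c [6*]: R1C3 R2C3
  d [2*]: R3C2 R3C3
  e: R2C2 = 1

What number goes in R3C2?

2

Cage e is a single given cell, so R2C2 = 1.
Column 2 already has 1, leaving R3C2 = 2.
Row 3 already has 2, so R3C3 = 1.
Cage a needs two cells with product 3; hence R1C1 = 1.
Column 2 already has 1, which forces R1C2 = 3.
Row 1 already has 3, which forces R1C3 = 2.
The two cells of cage b must have sum 5, leaving R2C1 = 2.
2 is placed in column 3, so R2C3 = 3.
Row 3 already has 2, so R3C1 = 3.
Filled in: 1 3 2 / 2 1 3 / 3 2 1.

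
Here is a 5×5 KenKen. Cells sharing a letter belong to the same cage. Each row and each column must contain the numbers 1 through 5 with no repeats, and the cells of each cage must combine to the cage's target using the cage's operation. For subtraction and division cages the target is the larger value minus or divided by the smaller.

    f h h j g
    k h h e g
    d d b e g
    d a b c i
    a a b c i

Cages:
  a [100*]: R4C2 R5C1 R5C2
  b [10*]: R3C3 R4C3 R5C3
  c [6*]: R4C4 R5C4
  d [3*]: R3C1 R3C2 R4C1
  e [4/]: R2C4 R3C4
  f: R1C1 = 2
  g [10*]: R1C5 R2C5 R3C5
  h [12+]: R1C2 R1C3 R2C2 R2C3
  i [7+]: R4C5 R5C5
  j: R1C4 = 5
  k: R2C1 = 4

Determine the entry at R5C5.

3

Cage f is a single given cell, leaving R1C1 = 2.
Cage j is given; hence R1C4 = 5.
Row 1 already has 5, which forces R1C5 = 1.
Cage k is a single given cell; hence R2C1 = 4.
Row 2 already has 4, which forces R2C4 = 1.
Cage d needs product 3, so R3C1 = 3.
Cage d has product 3, which forces R3C2 = 1.
1 is placed in column 4, which forces R3C4 = 4.
The 3 cells of cage d must have product 3; hence R4C1 = 1.
Cage a needs product 100, so R4C2 = 5.
Row 4 already has 5, which forces R4C3 = 2.
Row 4 already has 2, leaving R4C4 = 3.
Row 4 now contains 3, leaving R4C5 = 4.
Cage a has product 100; hence R5C1 = 5.
Cage a has product 100, so R5C2 = 4.
5 is placed in row 5, leaving R5C3 = 1.
Column 4 now contains 3, leaving R5C4 = 2.
Row 5 now contains 2, so R5C5 = 3.
4 is placed in column 2, so R1C2 = 3.
Cage h needs sum 12, leaving R1C3 = 4.
Cage h needs sum 12; hence R2C2 = 2.
Cage h has sum 12, so R2C3 = 3.
2 is placed in row 2, so R2C5 = 5.
Column 3 now contains 2; hence R3C3 = 5.
Column 5 already has 5; hence R3C5 = 2.
Completed grid: 2 3 4 5 1 / 4 2 3 1 5 / 3 1 5 4 2 / 1 5 2 3 4 / 5 4 1 2 3.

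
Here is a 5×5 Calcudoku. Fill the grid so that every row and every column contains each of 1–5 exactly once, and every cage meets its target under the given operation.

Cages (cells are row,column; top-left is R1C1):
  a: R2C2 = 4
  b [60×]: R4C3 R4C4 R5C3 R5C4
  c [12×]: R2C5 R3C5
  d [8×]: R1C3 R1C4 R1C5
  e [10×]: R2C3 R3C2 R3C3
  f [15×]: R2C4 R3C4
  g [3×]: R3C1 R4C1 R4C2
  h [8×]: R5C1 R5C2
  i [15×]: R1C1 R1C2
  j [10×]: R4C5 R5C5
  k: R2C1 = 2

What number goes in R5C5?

K is a freebie, which forces R2C1 = 2.
Cage a is a single given cell, which forces R2C2 = 4.
4 is placed in row 2; hence R2C5 = 3.
Cage g has product 3, which forces R3C1 = 1.
Column 5 now contains 3; hence R3C5 = 4.
Cage g has product 3, so R4C1 = 3.
Cage g has product 3, which forces R4C2 = 1.
Column 1 now contains 2, so R5C1 = 4.
Column 2 already has 4, so R5C2 = 2.
2 is placed in row 5; hence R5C5 = 5.
Column 1 now contains 3, leaving R1C1 = 5.
The two cells of cage i must have product 15, which forces R1C2 = 3.
Cage e has product 10, which forces R2C3 = 1.
3 is placed in row 2, so R2C4 = 5.
Column 2 already has 2; hence R3C2 = 5.
Cage e has product 10; hence R3C3 = 2.
The two cells of cage f must have product 15, leaving R3C4 = 3.
Column 4 already has 5, leaving R4C4 = 4.
Column 5 now contains 5, which forces R4C5 = 2.
1 is placed in column 3; hence R5C3 = 3.
3 is placed in column 4, leaving R5C4 = 1.
Column 3 now contains 2, so R1C3 = 4.
Column 4 already has 1, leaving R1C4 = 2.
Column 5 already has 2, so R1C5 = 1.
Row 4 already has 4; hence R4C3 = 5.
The full grid is 5 3 4 2 1 / 2 4 1 5 3 / 1 5 2 3 4 / 3 1 5 4 2 / 4 2 3 1 5.

5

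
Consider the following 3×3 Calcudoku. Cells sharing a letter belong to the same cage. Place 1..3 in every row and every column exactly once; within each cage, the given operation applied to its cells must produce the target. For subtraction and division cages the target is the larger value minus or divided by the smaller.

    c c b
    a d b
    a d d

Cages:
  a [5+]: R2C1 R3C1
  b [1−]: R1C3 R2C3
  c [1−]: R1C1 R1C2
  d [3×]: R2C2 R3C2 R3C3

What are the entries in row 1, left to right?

1 2 3

The 3 cells of cage d must have product 3, leaving R2C2 = 1.
Cage d has product 3; hence R3C2 = 3.
The 3 cells of cage d must have product 3, leaving R3C3 = 1.
3 is placed in column 2; hence R1C2 = 2.
Row 1 now contains 2, leaving R1C3 = 3.
The two cells of cage a must have sum 5; hence R2C1 = 3.
Column 3 now contains 3, leaving R2C3 = 2.
Row 3 now contains 3, leaving R3C1 = 2.
Row 1 already has 3, leaving R1C1 = 1.
Completed grid: 1 2 3 / 3 1 2 / 2 3 1.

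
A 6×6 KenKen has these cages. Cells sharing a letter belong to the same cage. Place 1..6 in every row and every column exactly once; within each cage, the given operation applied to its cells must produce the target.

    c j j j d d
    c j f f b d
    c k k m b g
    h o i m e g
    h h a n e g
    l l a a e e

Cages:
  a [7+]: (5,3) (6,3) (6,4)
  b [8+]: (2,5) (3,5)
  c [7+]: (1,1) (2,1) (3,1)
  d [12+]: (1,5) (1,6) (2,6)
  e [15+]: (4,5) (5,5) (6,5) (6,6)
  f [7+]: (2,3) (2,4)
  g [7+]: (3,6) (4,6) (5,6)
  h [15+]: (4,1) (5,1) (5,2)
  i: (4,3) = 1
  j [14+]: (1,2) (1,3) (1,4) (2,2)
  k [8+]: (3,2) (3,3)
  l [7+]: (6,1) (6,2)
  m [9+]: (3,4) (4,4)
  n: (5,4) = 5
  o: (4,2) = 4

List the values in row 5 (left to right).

Cage o is given; hence (4,2) = 4.
I is a freebie; hence (4,3) = 1.
Row 4 now contains 1, leaving (4,6) = 2.
Cage n is given, so (5,4) = 5.
Row 5 already has 5, so (5,2) = 6.
In column 1, 3 can only go at (5,1), so (5,1) = 3.
Cage h needs sum 15, which forces (4,1) = 6.
Row 4 now contains 6, which forces (4,4) = 3.
3 is placed in row 4, leaving (4,5) = 5.
3 is placed in column 4, which forces (3,4) = 6.
Row 3 now contains 6, leaving (3,5) = 2.
2 is placed in column 5, leaving (2,5) = 6.
In row 5, 2 can only go at (5,3), so (5,3) = 2.
The only place for 6 in row 6 is (6,6).
Cage e needs sum 15, so (5,5) = 1.
Row 5 already has 1, which forces (5,6) = 4.
Cage e needs sum 15, which forces (6,5) = 3.
Column 5 now contains 3; hence (1,5) = 4.
4 is placed in column 6, so (3,6) = 1.
Row 6 already has 3, leaving (6,3) = 4.
The 3 cells of cage a must have sum 7; hence (6,4) = 1.
The 4 cells of cage j must have sum 14, so (1,3) = 6.
Column 4 now contains 1, so (1,4) = 2.
Column 4 already has 2; hence (2,4) = 4.
1 is placed in row 3; hence (3,1) = 4.
Row 1 now contains 2, which forces (1,1) = 1.
1 is placed in row 1, leaving (1,2) = 5.
Row 1 already has 5, leaving (1,6) = 3.
The 3 cells of cage c must have sum 7, which forces (2,1) = 2.
Column 2 already has 5, so (2,2) = 1.
The two cells of cage f must have sum 7, leaving (2,3) = 3.
Column 6 now contains 3, so (2,6) = 5.
Column 2 already has 5, leaving (3,2) = 3.
3 is placed in column 3, leaving (3,3) = 5.
Column 1 now contains 2, so (6,1) = 5.
Column 2 already has 5; hence (6,2) = 2.
Filled in: 1 5 6 2 4 3 / 2 1 3 4 6 5 / 4 3 5 6 2 1 / 6 4 1 3 5 2 / 3 6 2 5 1 4 / 5 2 4 1 3 6.

3 6 2 5 1 4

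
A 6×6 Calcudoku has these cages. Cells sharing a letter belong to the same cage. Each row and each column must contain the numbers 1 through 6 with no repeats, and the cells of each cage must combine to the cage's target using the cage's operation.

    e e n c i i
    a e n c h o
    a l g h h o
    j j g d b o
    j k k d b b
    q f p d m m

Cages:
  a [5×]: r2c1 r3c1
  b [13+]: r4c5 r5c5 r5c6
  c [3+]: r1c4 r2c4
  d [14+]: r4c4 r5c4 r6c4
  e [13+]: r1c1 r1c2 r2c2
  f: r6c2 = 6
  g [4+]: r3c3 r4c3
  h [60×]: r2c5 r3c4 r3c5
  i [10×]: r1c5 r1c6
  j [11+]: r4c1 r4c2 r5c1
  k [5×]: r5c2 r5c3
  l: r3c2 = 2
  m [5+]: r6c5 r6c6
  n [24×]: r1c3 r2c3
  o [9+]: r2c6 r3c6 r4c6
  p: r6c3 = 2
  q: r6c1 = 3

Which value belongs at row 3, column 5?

5

Cage l is a single given cell; hence r3c2 = 2.
Cage q is given, leaving r6c1 = 3.
F is a freebie, which forces r6c2 = 6.
P is a freebie, which forces r6c3 = 2.
6 is placed in row 6; hence r6c4 = 5.
The only place for 1 in row 1 is r1c4.
1 is placed in column 4, leaving r2c4 = 2.
The only place for 3 in row 1 is r1c2.
In row 1, 4 can only go at r1c3, so r1c3 = 4.
Column 3 now contains 4, so r2c3 = 6.
Row 1 needs a 6, and only r1c1 is open for it.
Cage e has sum 13; hence r2c2 = 4.
Column 2 already has 4, which forces r4c2 = 5.
Column 2 already has 5; hence r5c2 = 1.
Row 5 now contains 1; hence r5c3 = 5.
The only place for 6 in row 3 is r3c6.
Cage o needs sum 9, so r2c6 = 1.
The 3 cells of cage o must have sum 9; hence r4c6 = 2.
1 is placed in column 6, so r6c6 = 4.
Cage i's pair has product 10, which forces r1c5 = 2.
2 is placed in column 6; hence r1c6 = 5.
Row 2 already has 1, leaving r2c1 = 5.
Row 2 now contains 5, which forces r2c5 = 3.
Cage a's pair has product 5, so r3c1 = 1.
Row 3 already has 1, leaving r3c3 = 3.
Row 3 already has 3; hence r3c4 = 4.
Row 3 now contains 4, so r3c5 = 5.
Row 4 already has 2, so r4c1 = 4.
Column 3 now contains 3; hence r4c3 = 1.
Row 4 already has 4, leaving r4c5 = 6.
Cage j has sum 11, so r5c1 = 2.
6 is placed in column 5, leaving r5c5 = 4.
Column 6 already has 4, leaving r5c6 = 3.
Row 6 now contains 4, leaving r6c5 = 1.
Row 4 already has 6, leaving r4c4 = 3.
Row 5 already has 3, leaving r5c4 = 6.
The full grid is 6 3 4 1 2 5 / 5 4 6 2 3 1 / 1 2 3 4 5 6 / 4 5 1 3 6 2 / 2 1 5 6 4 3 / 3 6 2 5 1 4.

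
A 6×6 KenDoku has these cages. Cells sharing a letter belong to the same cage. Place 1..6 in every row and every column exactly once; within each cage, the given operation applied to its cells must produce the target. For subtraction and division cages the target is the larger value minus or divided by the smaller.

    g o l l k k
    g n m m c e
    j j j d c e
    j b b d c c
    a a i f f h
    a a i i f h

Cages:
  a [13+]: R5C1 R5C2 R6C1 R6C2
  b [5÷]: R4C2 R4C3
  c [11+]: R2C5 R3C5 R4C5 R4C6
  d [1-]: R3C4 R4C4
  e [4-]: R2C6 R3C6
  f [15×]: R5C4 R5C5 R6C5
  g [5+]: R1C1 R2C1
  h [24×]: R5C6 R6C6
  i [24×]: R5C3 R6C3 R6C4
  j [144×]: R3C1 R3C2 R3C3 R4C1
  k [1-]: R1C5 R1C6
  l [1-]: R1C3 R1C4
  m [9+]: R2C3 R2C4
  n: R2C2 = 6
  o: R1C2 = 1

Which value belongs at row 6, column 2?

O is a freebie, which forces R1C2 = 1.
N is a freebie, leaving R2C2 = 6.
Column 2 now contains 1, leaving R4C2 = 5.
5 is placed in row 4, leaving R4C3 = 1.
In column 6, 1 can only go at R2C6, so R2C6 = 1.
The two cells of cage e must have difference 4, which forces R3C6 = 5.
In column 4, 6 can only go at R1C4, so R1C4 = 6.
Cage l needs two cells with difference 1, which forces R1C3 = 5.
Column 3 now contains 5, so R2C3 = 4.
Row 2 already has 4; hence R2C4 = 5.
Column 5 needs a 6, and only R4C5 is open for it.
Cage c has sum 11, so R2C5 = 2.
The 4 cells of cage c must have sum 11, leaving R3C5 = 1.
Cage c has sum 11, which forces R4C6 = 2.
The two cells of cage g must have sum 5, so R1C1 = 2.
Row 2 now contains 2, which forces R2C1 = 3.
Column 1 already has 3, leaving R4C1 = 4.
4 is placed in row 4, which forces R4C4 = 3.
Cage f has product 15, leaving R5C4 = 1.
Column 1 already has 4; hence R3C1 = 6.
6 is placed in column 1, which forces R5C1 = 5.
Row 5 already has 5, so R5C5 = 3.
Cage a has sum 13, leaving R6C1 = 1.
Column 5 already has 3, which forces R6C5 = 5.
Column 5 already has 3, so R1C5 = 4.
Cage k needs two cells with difference 1, leaving R1C6 = 3.
The 4 cells of cage a must have sum 13, which forces R5C2 = 4.
Row 5 already has 3, which forces R5C3 = 2.
Row 5 already has 4, which forces R5C6 = 6.
Cage a has sum 13, which forces R6C2 = 3.
Row 6 now contains 3, which forces R6C3 = 6.
Column 6 now contains 6, leaving R6C6 = 4.
Column 2 now contains 3; hence R3C2 = 2.
Column 3 now contains 2, leaving R3C3 = 3.
2 is placed in row 3, so R3C4 = 4.
Row 6 now contains 4, leaving R6C4 = 2.
The full grid is 2 1 5 6 4 3 / 3 6 4 5 2 1 / 6 2 3 4 1 5 / 4 5 1 3 6 2 / 5 4 2 1 3 6 / 1 3 6 2 5 4.

3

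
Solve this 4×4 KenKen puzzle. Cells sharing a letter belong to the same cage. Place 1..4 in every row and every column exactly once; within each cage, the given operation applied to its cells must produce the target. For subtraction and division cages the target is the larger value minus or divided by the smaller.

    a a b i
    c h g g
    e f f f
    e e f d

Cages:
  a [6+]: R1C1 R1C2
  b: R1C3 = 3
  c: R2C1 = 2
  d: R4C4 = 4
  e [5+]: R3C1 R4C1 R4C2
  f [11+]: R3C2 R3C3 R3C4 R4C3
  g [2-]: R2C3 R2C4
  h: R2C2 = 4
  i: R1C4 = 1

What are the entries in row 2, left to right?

2 4 1 3

B is a freebie, leaving R1C3 = 3.
I is a freebie, which forces R1C4 = 1.
Cage c is given, leaving R2C1 = 2.
Cage h is a single given cell, which forces R2C2 = 4.
Row 2 already has 4, which forces R2C3 = 1.
Row 2 already has 4; hence R2C4 = 3.
2 is placed in column 1, which forces R3C1 = 1.
Column 1 already has 1, which forces R4C1 = 3.
D is a freebie; hence R4C4 = 4.
2 is placed in column 1, leaving R1C1 = 4.
Column 2 already has 4, so R1C2 = 2.
Cage f has sum 11, which forces R3C2 = 3.
The 4 cells of cage f must have sum 11, which forces R3C3 = 4.
Column 4 already has 4, which forces R3C4 = 2.
The 3 cells of cage e must have sum 5, which forces R4C2 = 1.
4 is placed in row 4, so R4C3 = 2.
The full grid is 4 2 3 1 / 2 4 1 3 / 1 3 4 2 / 3 1 2 4.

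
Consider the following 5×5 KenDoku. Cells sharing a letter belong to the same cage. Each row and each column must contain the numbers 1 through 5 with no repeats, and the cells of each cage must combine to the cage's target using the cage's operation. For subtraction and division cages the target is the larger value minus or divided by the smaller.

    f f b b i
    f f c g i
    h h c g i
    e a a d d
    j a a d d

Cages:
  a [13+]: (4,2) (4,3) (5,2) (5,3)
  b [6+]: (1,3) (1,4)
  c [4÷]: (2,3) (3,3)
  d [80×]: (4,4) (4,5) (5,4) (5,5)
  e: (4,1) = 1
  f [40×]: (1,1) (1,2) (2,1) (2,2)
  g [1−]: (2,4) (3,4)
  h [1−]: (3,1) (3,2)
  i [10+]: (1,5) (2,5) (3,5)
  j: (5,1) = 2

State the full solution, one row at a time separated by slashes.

E is a freebie, leaving (4,1) = 1.
Cage j is a single given cell; hence (5,1) = 2.
In row 1, 3 can only go at (1,5), so (1,5) = 3.
The only place for 3 in row 2 is (2,4).
Row 3 needs a 1, and only (3,3) is open for it.
1 is placed in column 3; hence (2,3) = 4.
Cage f needs product 40, leaving (1,1) = 4.
4 is placed in row 1; hence (1,4) = 1.
Row 2 already has 4, so (2,1) = 5.
Row 2 already has 5, leaving (2,5) = 2.
Column 1 already has 5; hence (3,1) = 3.
Column 5 now contains 2; hence (3,5) = 5.
Column 5 now contains 5; hence (4,5) = 4.
1 is placed in column 4, leaving (5,4) = 4.
Column 5 now contains 4; hence (5,5) = 1.
Row 1 already has 1; hence (1,2) = 2.
Cage b needs two cells with sum 6, so (1,3) = 5.
2 is placed in row 2, so (2,2) = 1.
2 is placed in column 2, so (3,2) = 4.
Column 4 already has 4, so (3,4) = 2.
2 is placed in column 2; hence (4,2) = 3.
3 is placed in row 4; hence (4,3) = 2.
Row 4 now contains 4; hence (4,4) = 5.
3 is placed in column 2, so (5,2) = 5.
Column 3 already has 5, which forces (5,3) = 3.

4 2 5 1 3 / 5 1 4 3 2 / 3 4 1 2 5 / 1 3 2 5 4 / 2 5 3 4 1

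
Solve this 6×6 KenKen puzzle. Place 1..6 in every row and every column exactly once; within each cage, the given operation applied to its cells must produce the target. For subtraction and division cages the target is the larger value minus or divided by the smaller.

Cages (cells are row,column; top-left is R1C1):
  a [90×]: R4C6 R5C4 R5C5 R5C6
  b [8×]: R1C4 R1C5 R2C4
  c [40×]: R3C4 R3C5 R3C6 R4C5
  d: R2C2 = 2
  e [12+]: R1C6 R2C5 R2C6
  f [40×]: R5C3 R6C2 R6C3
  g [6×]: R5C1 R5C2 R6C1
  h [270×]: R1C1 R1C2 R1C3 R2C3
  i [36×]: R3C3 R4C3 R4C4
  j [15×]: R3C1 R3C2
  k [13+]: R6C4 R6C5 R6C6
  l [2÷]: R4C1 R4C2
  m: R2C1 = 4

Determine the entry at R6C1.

Cage m is a single given cell, leaving R2C1 = 4.
Cage d is given, which forces R2C2 = 2.
Cage h needs product 270, leaving R2C3 = 3.
Row 2 already has 2, which forces R2C4 = 1.
Cage e has sum 12, leaving R1C6 = 1.
Row 3 needs a 1, and only R3C5 is open for it.
Cage a needs product 90; hence R4C6 = 3.
The 3 cells of cage i must have product 36, which forces R3C3 = 6.
Cage l's pair has quotient 2, leaving R4C1 = 2.
Cage i needs product 36, so R4C3 = 1.
Row 4 now contains 3, leaving R4C4 = 6.
6 is placed in column 3, which forces R1C3 = 5.
1 is placed in row 4, which forces R4C2 = 4.
Row 4 now contains 4, leaving R4C5 = 5.
The 3 cells of cage g must have product 6; hence R5C1 = 6.
Cage g needs product 6, which forces R5C2 = 1.
Cage g needs product 6, which forces R6C1 = 1.
4 is placed in column 2; hence R6C2 = 5.
Column 1 now contains 6, leaving R1C1 = 3.
Cage h needs product 270, leaving R1C2 = 6.
5 is placed in column 5, leaving R2C5 = 6.
Cage e has sum 12, so R2C6 = 5.
The two cells of cage j must have product 15, so R3C1 = 5.
5 is placed in column 2; hence R3C2 = 3.
Column 6 already has 5, which forces R5C6 = 2.
Cage c needs product 40, so R3C4 = 2.
2 is placed in column 6, so R3C6 = 4.
2 is placed in row 5, leaving R5C3 = 4.
Cage a needs product 90, which forces R5C4 = 5.
2 is placed in row 5, so R5C5 = 3.
Cage f has product 40, which forces R6C3 = 2.
Column 5 already has 3, leaving R6C5 = 4.
Cage k needs sum 13, which forces R6C6 = 6.
Column 4 now contains 2, which forces R1C4 = 4.
4 is placed in column 5, which forces R1C5 = 2.
4 is placed in row 6, leaving R6C4 = 3.
Filled in: 3 6 5 4 2 1 / 4 2 3 1 6 5 / 5 3 6 2 1 4 / 2 4 1 6 5 3 / 6 1 4 5 3 2 / 1 5 2 3 4 6.

1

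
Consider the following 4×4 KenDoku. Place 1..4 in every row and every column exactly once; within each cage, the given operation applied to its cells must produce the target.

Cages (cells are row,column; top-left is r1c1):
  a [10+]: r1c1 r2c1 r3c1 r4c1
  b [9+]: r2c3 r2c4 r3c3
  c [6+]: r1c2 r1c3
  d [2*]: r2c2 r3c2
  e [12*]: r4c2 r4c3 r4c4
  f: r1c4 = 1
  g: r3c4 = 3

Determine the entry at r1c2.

4

F is a freebie, leaving r1c4 = 1.
Cage g is given, which forces r3c4 = 3.
Column 4 now contains 3; hence r4c4 = 4.
Cage b has sum 9; hence r2c3 = 3.
4 is placed in column 4, so r2c4 = 2.
Cage b needs sum 9, which forces r3c3 = 4.
3 is placed in column 3, leaving r4c3 = 1.
Cage c's pair has sum 6; hence r1c2 = 4.
4 is placed in column 3, leaving r1c3 = 2.
Row 2 already has 2; hence r2c2 = 1.
Cage d needs two cells with product 2, leaving r3c2 = 2.
Row 4 now contains 1, which forces r4c2 = 3.
Row 1 now contains 2; hence r1c1 = 3.
1 is placed in row 2, leaving r2c1 = 4.
Row 3 already has 2, leaving r3c1 = 1.
Row 4 already has 3; hence r4c1 = 2.
Filled in: 3 4 2 1 / 4 1 3 2 / 1 2 4 3 / 2 3 1 4.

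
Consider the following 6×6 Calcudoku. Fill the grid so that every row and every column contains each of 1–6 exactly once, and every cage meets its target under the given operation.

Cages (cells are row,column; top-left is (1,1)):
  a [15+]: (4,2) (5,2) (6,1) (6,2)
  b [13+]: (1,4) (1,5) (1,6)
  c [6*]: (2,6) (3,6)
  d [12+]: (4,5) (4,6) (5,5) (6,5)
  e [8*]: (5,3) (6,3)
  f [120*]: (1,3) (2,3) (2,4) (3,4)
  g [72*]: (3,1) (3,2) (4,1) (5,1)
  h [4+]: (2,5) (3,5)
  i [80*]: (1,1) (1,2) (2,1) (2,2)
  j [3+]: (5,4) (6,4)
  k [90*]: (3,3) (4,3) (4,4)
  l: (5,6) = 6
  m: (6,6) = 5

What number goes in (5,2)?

1

Cage l is given, leaving (5,6) = 6.
Cage m is a single given cell, leaving (6,6) = 5.
Column 6 needs a 1, and only (4,6) is open for it.
In column 6, 4 can only go at (1,6), so (1,6) = 4.
The only place for 1 in row 1 is (1,3).
Row 2 needs a 1, and only (2,5) is open for it.
1 is placed in column 5, which forces (3,5) = 3.
3 is placed in row 3, so (3,6) = 2.
Cage b needs sum 13, which forces (1,4) = 3.
Column 5 now contains 3, which forces (1,5) = 6.
Column 6 now contains 2, which forces (2,6) = 3.
Cage k has product 90, which forces (4,3) = 3.
The only place for 5 in column 1 is (1,1).
Row 1 already has 5, leaving (1,2) = 2.
The 4 cells of cage i must have product 80, which forces (2,1) = 2.
Cage i needs product 80, so (2,2) = 4.
Column 1 now contains 2; hence (5,1) = 3.
Cage f needs product 120, so (3,4) = 4.
Cage a has sum 15, which forces (6,2) = 3.
Cage g has product 72, leaving (4,1) = 4.
Row 3 needs a 5, and only (3,3) is open for it.
5 is placed in column 3, which forces (2,3) = 6.
The 4 cells of cage f must have product 120, leaving (2,4) = 5.
Cage k has product 90; hence (4,4) = 6.
Row 4 now contains 6, leaving (4,2) = 5.
5 is placed in row 4, so (4,5) = 2.
The 4 cells of cage a must have sum 15; hence (5,2) = 1.
1 is placed in row 5; hence (5,4) = 2.
The 4 cells of cage a must have sum 15; hence (6,1) = 6.
Column 4 now contains 2, so (6,4) = 1.
Column 5 now contains 2, leaving (6,5) = 4.
Column 1 already has 6, leaving (3,1) = 1.
Column 2 now contains 1; hence (3,2) = 6.
Row 5 now contains 2; hence (5,3) = 4.
Column 5 already has 4, leaving (5,5) = 5.
4 is placed in row 6, so (6,3) = 2.
The full grid is 5 2 1 3 6 4 / 2 4 6 5 1 3 / 1 6 5 4 3 2 / 4 5 3 6 2 1 / 3 1 4 2 5 6 / 6 3 2 1 4 5.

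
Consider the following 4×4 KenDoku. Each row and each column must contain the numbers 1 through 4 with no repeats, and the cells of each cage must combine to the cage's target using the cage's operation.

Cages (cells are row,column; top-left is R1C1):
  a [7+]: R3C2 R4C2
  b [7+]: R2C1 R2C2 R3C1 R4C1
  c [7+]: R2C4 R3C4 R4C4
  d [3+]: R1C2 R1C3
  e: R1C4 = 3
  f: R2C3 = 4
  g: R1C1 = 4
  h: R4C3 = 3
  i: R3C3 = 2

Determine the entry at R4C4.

Cage g is a single given cell, leaving R1C1 = 4.
E is a freebie, which forces R1C4 = 3.
Cage b has sum 7, so R2C2 = 1.
Cage f is given, which forces R2C3 = 4.
4 is placed in row 2; hence R2C4 = 2.
Cage i is a single given cell, which forces R3C3 = 2.
Cage h is given; hence R4C3 = 3.
1 is placed in column 2; hence R1C2 = 2.
2 is placed in column 3; hence R1C3 = 1.
Row 2 now contains 2, leaving R2C1 = 3.
Cage b has sum 7, which forces R3C1 = 1.
Cage a needs two cells with sum 7; hence R3C2 = 3.
Row 3 now contains 1, which forces R3C4 = 4.
Cage b has sum 7, so R4C1 = 2.
Row 4 now contains 3, so R4C2 = 4.
4 is placed in column 4, so R4C4 = 1.
Filled in: 4 2 1 3 / 3 1 4 2 / 1 3 2 4 / 2 4 3 1.

1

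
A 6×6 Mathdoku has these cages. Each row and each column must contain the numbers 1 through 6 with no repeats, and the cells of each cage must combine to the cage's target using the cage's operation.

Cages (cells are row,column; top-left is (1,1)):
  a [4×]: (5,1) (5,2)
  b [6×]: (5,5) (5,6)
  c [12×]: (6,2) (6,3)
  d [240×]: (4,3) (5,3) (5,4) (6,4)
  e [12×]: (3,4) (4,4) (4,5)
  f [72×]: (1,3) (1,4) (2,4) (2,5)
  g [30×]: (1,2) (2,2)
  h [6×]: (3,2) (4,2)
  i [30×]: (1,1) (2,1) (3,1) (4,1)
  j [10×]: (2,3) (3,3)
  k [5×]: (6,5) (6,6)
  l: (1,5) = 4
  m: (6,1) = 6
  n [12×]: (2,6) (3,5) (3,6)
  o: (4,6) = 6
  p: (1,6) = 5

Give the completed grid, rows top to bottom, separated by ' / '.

Cage l is a single given cell; hence (1,5) = 4.
Cage p is given, so (1,6) = 5.
O is a freebie, so (4,6) = 6.
Cage m is a single given cell, so (6,1) = 6.
Column 6 already has 5, leaving (6,6) = 1.
Row 1 now contains 5; hence (1,2) = 6.
Cage g's pair has product 30, which forces (2,2) = 5.
5 is placed in row 2; hence (2,3) = 2.
Column 3 already has 2; hence (3,3) = 5.
Row 6 now contains 1, so (6,5) = 5.
The 4 cells of cage f must have product 72, which forces (2,4) = 4.
Row 2 now contains 4, which forces (2,6) = 3.
Cage n needs product 12, so (3,5) = 1.
Column 6 already has 3, leaving (3,6) = 4.
Cage i has product 30, which forces (4,1) = 5.
The 4 cells of cage d must have product 240, which forces (5,4) = 5.
Column 6 already has 3; hence (5,6) = 2.
4 is placed in column 4, leaving (6,4) = 2.
Row 2 now contains 3, so (2,1) = 1.
Row 2 now contains 3, so (2,5) = 6.
Cage e needs product 12, so (3,4) = 6.
Cage d needs product 240; hence (4,3) = 4.
Cage e has product 12, which forces (4,4) = 1.
Cage e needs product 12, which forces (4,5) = 2.
Column 1 already has 1, which forces (5,1) = 4.
4 is placed in row 5, leaving (5,2) = 1.
The 4 cells of cage d must have product 240, so (5,3) = 6.
2 is placed in row 5, which forces (5,5) = 3.
4 is placed in column 3; hence (6,3) = 3.
Column 3 now contains 3; hence (1,3) = 1.
Column 4 now contains 1, leaving (1,4) = 3.
The two cells of cage h must have product 6, so (3,2) = 2.
2 is placed in row 4; hence (4,2) = 3.
Row 6 already has 3; hence (6,2) = 4.
Row 1 already has 3, leaving (1,1) = 2.
Row 3 now contains 2, which forces (3,1) = 3.

2 6 1 3 4 5 / 1 5 2 4 6 3 / 3 2 5 6 1 4 / 5 3 4 1 2 6 / 4 1 6 5 3 2 / 6 4 3 2 5 1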